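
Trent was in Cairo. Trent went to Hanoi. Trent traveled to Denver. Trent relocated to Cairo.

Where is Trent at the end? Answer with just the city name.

Tracking Trent's location:
Start: Trent is in Cairo.
After move 1: Cairo -> Hanoi. Trent is in Hanoi.
After move 2: Hanoi -> Denver. Trent is in Denver.
After move 3: Denver -> Cairo. Trent is in Cairo.

Answer: Cairo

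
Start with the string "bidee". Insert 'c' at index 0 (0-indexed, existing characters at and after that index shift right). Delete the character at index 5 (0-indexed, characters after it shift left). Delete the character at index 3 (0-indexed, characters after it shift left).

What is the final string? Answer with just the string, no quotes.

Applying each edit step by step:
Start: "bidee"
Op 1 (insert 'c' at idx 0): "bidee" -> "cbidee"
Op 2 (delete idx 5 = 'e'): "cbidee" -> "cbide"
Op 3 (delete idx 3 = 'd'): "cbide" -> "cbie"

Answer: cbie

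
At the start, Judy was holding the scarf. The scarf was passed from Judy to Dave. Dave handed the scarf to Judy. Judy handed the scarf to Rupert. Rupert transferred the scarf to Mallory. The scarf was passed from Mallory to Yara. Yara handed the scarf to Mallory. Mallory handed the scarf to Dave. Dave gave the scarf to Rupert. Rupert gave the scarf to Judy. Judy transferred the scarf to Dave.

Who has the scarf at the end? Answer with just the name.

Tracking the scarf through each event:
Start: Judy has the scarf.
After event 1: Dave has the scarf.
After event 2: Judy has the scarf.
After event 3: Rupert has the scarf.
After event 4: Mallory has the scarf.
After event 5: Yara has the scarf.
After event 6: Mallory has the scarf.
After event 7: Dave has the scarf.
After event 8: Rupert has the scarf.
After event 9: Judy has the scarf.
After event 10: Dave has the scarf.

Answer: Dave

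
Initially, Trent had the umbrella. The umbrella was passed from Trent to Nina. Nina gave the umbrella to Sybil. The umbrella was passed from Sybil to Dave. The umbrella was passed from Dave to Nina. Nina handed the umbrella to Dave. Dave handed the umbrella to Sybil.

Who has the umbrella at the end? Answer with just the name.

Tracking the umbrella through each event:
Start: Trent has the umbrella.
After event 1: Nina has the umbrella.
After event 2: Sybil has the umbrella.
After event 3: Dave has the umbrella.
After event 4: Nina has the umbrella.
After event 5: Dave has the umbrella.
After event 6: Sybil has the umbrella.

Answer: Sybil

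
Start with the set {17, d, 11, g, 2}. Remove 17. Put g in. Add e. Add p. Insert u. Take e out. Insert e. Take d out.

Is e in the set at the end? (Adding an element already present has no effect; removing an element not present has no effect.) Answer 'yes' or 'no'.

Answer: yes

Derivation:
Tracking the set through each operation:
Start: {11, 17, 2, d, g}
Event 1 (remove 17): removed. Set: {11, 2, d, g}
Event 2 (add g): already present, no change. Set: {11, 2, d, g}
Event 3 (add e): added. Set: {11, 2, d, e, g}
Event 4 (add p): added. Set: {11, 2, d, e, g, p}
Event 5 (add u): added. Set: {11, 2, d, e, g, p, u}
Event 6 (remove e): removed. Set: {11, 2, d, g, p, u}
Event 7 (add e): added. Set: {11, 2, d, e, g, p, u}
Event 8 (remove d): removed. Set: {11, 2, e, g, p, u}

Final set: {11, 2, e, g, p, u} (size 6)
e is in the final set.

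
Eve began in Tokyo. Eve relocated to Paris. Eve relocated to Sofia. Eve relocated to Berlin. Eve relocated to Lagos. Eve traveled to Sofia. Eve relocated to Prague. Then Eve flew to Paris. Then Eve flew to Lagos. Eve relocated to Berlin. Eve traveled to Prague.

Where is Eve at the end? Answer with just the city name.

Tracking Eve's location:
Start: Eve is in Tokyo.
After move 1: Tokyo -> Paris. Eve is in Paris.
After move 2: Paris -> Sofia. Eve is in Sofia.
After move 3: Sofia -> Berlin. Eve is in Berlin.
After move 4: Berlin -> Lagos. Eve is in Lagos.
After move 5: Lagos -> Sofia. Eve is in Sofia.
After move 6: Sofia -> Prague. Eve is in Prague.
After move 7: Prague -> Paris. Eve is in Paris.
After move 8: Paris -> Lagos. Eve is in Lagos.
After move 9: Lagos -> Berlin. Eve is in Berlin.
After move 10: Berlin -> Prague. Eve is in Prague.

Answer: Prague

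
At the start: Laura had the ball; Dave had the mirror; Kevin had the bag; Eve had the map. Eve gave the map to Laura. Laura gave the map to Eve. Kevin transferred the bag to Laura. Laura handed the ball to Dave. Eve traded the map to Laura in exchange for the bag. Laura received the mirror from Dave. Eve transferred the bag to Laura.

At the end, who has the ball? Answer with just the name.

Answer: Dave

Derivation:
Tracking all object holders:
Start: ball:Laura, mirror:Dave, bag:Kevin, map:Eve
Event 1 (give map: Eve -> Laura). State: ball:Laura, mirror:Dave, bag:Kevin, map:Laura
Event 2 (give map: Laura -> Eve). State: ball:Laura, mirror:Dave, bag:Kevin, map:Eve
Event 3 (give bag: Kevin -> Laura). State: ball:Laura, mirror:Dave, bag:Laura, map:Eve
Event 4 (give ball: Laura -> Dave). State: ball:Dave, mirror:Dave, bag:Laura, map:Eve
Event 5 (swap map<->bag: now map:Laura, bag:Eve). State: ball:Dave, mirror:Dave, bag:Eve, map:Laura
Event 6 (give mirror: Dave -> Laura). State: ball:Dave, mirror:Laura, bag:Eve, map:Laura
Event 7 (give bag: Eve -> Laura). State: ball:Dave, mirror:Laura, bag:Laura, map:Laura

Final state: ball:Dave, mirror:Laura, bag:Laura, map:Laura
The ball is held by Dave.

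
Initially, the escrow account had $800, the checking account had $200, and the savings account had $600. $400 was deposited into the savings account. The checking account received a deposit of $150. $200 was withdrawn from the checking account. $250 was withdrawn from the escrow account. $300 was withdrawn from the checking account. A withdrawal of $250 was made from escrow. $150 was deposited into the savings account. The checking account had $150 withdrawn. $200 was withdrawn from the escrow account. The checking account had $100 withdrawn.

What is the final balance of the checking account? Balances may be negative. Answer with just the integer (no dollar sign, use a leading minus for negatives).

Tracking account balances step by step:
Start: escrow=800, checking=200, savings=600
Event 1 (deposit 400 to savings): savings: 600 + 400 = 1000. Balances: escrow=800, checking=200, savings=1000
Event 2 (deposit 150 to checking): checking: 200 + 150 = 350. Balances: escrow=800, checking=350, savings=1000
Event 3 (withdraw 200 from checking): checking: 350 - 200 = 150. Balances: escrow=800, checking=150, savings=1000
Event 4 (withdraw 250 from escrow): escrow: 800 - 250 = 550. Balances: escrow=550, checking=150, savings=1000
Event 5 (withdraw 300 from checking): checking: 150 - 300 = -150. Balances: escrow=550, checking=-150, savings=1000
Event 6 (withdraw 250 from escrow): escrow: 550 - 250 = 300. Balances: escrow=300, checking=-150, savings=1000
Event 7 (deposit 150 to savings): savings: 1000 + 150 = 1150. Balances: escrow=300, checking=-150, savings=1150
Event 8 (withdraw 150 from checking): checking: -150 - 150 = -300. Balances: escrow=300, checking=-300, savings=1150
Event 9 (withdraw 200 from escrow): escrow: 300 - 200 = 100. Balances: escrow=100, checking=-300, savings=1150
Event 10 (withdraw 100 from checking): checking: -300 - 100 = -400. Balances: escrow=100, checking=-400, savings=1150

Final balance of checking: -400

Answer: -400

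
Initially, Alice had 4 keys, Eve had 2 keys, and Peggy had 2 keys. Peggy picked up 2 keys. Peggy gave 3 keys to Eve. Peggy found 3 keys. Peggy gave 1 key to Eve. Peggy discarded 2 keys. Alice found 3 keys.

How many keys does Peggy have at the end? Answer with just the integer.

Tracking counts step by step:
Start: Alice=4, Eve=2, Peggy=2
Event 1 (Peggy +2): Peggy: 2 -> 4. State: Alice=4, Eve=2, Peggy=4
Event 2 (Peggy -> Eve, 3): Peggy: 4 -> 1, Eve: 2 -> 5. State: Alice=4, Eve=5, Peggy=1
Event 3 (Peggy +3): Peggy: 1 -> 4. State: Alice=4, Eve=5, Peggy=4
Event 4 (Peggy -> Eve, 1): Peggy: 4 -> 3, Eve: 5 -> 6. State: Alice=4, Eve=6, Peggy=3
Event 5 (Peggy -2): Peggy: 3 -> 1. State: Alice=4, Eve=6, Peggy=1
Event 6 (Alice +3): Alice: 4 -> 7. State: Alice=7, Eve=6, Peggy=1

Peggy's final count: 1

Answer: 1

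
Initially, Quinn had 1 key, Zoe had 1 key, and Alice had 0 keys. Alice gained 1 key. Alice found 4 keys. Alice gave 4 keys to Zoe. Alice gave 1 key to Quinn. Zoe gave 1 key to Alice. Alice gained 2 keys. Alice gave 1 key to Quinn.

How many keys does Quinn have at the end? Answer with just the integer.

Answer: 3

Derivation:
Tracking counts step by step:
Start: Quinn=1, Zoe=1, Alice=0
Event 1 (Alice +1): Alice: 0 -> 1. State: Quinn=1, Zoe=1, Alice=1
Event 2 (Alice +4): Alice: 1 -> 5. State: Quinn=1, Zoe=1, Alice=5
Event 3 (Alice -> Zoe, 4): Alice: 5 -> 1, Zoe: 1 -> 5. State: Quinn=1, Zoe=5, Alice=1
Event 4 (Alice -> Quinn, 1): Alice: 1 -> 0, Quinn: 1 -> 2. State: Quinn=2, Zoe=5, Alice=0
Event 5 (Zoe -> Alice, 1): Zoe: 5 -> 4, Alice: 0 -> 1. State: Quinn=2, Zoe=4, Alice=1
Event 6 (Alice +2): Alice: 1 -> 3. State: Quinn=2, Zoe=4, Alice=3
Event 7 (Alice -> Quinn, 1): Alice: 3 -> 2, Quinn: 2 -> 3. State: Quinn=3, Zoe=4, Alice=2

Quinn's final count: 3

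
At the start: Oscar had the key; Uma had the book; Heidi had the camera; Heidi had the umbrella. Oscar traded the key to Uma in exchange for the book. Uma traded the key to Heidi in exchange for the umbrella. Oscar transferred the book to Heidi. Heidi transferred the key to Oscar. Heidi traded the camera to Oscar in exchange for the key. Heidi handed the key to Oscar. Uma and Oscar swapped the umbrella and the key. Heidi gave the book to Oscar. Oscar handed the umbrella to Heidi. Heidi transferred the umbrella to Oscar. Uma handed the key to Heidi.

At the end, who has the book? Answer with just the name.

Answer: Oscar

Derivation:
Tracking all object holders:
Start: key:Oscar, book:Uma, camera:Heidi, umbrella:Heidi
Event 1 (swap key<->book: now key:Uma, book:Oscar). State: key:Uma, book:Oscar, camera:Heidi, umbrella:Heidi
Event 2 (swap key<->umbrella: now key:Heidi, umbrella:Uma). State: key:Heidi, book:Oscar, camera:Heidi, umbrella:Uma
Event 3 (give book: Oscar -> Heidi). State: key:Heidi, book:Heidi, camera:Heidi, umbrella:Uma
Event 4 (give key: Heidi -> Oscar). State: key:Oscar, book:Heidi, camera:Heidi, umbrella:Uma
Event 5 (swap camera<->key: now camera:Oscar, key:Heidi). State: key:Heidi, book:Heidi, camera:Oscar, umbrella:Uma
Event 6 (give key: Heidi -> Oscar). State: key:Oscar, book:Heidi, camera:Oscar, umbrella:Uma
Event 7 (swap umbrella<->key: now umbrella:Oscar, key:Uma). State: key:Uma, book:Heidi, camera:Oscar, umbrella:Oscar
Event 8 (give book: Heidi -> Oscar). State: key:Uma, book:Oscar, camera:Oscar, umbrella:Oscar
Event 9 (give umbrella: Oscar -> Heidi). State: key:Uma, book:Oscar, camera:Oscar, umbrella:Heidi
Event 10 (give umbrella: Heidi -> Oscar). State: key:Uma, book:Oscar, camera:Oscar, umbrella:Oscar
Event 11 (give key: Uma -> Heidi). State: key:Heidi, book:Oscar, camera:Oscar, umbrella:Oscar

Final state: key:Heidi, book:Oscar, camera:Oscar, umbrella:Oscar
The book is held by Oscar.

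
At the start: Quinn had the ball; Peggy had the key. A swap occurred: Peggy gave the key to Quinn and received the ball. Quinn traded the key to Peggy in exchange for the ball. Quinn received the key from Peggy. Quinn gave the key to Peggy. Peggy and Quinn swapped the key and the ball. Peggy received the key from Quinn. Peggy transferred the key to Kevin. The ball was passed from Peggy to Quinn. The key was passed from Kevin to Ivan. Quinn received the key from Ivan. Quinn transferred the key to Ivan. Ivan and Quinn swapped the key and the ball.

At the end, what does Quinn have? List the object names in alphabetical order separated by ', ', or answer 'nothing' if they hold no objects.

Answer: key

Derivation:
Tracking all object holders:
Start: ball:Quinn, key:Peggy
Event 1 (swap key<->ball: now key:Quinn, ball:Peggy). State: ball:Peggy, key:Quinn
Event 2 (swap key<->ball: now key:Peggy, ball:Quinn). State: ball:Quinn, key:Peggy
Event 3 (give key: Peggy -> Quinn). State: ball:Quinn, key:Quinn
Event 4 (give key: Quinn -> Peggy). State: ball:Quinn, key:Peggy
Event 5 (swap key<->ball: now key:Quinn, ball:Peggy). State: ball:Peggy, key:Quinn
Event 6 (give key: Quinn -> Peggy). State: ball:Peggy, key:Peggy
Event 7 (give key: Peggy -> Kevin). State: ball:Peggy, key:Kevin
Event 8 (give ball: Peggy -> Quinn). State: ball:Quinn, key:Kevin
Event 9 (give key: Kevin -> Ivan). State: ball:Quinn, key:Ivan
Event 10 (give key: Ivan -> Quinn). State: ball:Quinn, key:Quinn
Event 11 (give key: Quinn -> Ivan). State: ball:Quinn, key:Ivan
Event 12 (swap key<->ball: now key:Quinn, ball:Ivan). State: ball:Ivan, key:Quinn

Final state: ball:Ivan, key:Quinn
Quinn holds: key.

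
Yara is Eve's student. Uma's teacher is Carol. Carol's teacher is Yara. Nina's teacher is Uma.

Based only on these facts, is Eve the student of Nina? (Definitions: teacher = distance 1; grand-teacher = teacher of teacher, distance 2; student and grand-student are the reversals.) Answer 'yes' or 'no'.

Reconstructing the teacher chain from the given facts:
  Eve -> Yara -> Carol -> Uma -> Nina
(each arrow means 'teacher of the next')
Positions in the chain (0 = top):
  position of Eve: 0
  position of Yara: 1
  position of Carol: 2
  position of Uma: 3
  position of Nina: 4

Eve is at position 0, Nina is at position 4; signed distance (j - i) = 4.
'student' requires j - i = -1. Actual distance is 4, so the relation does NOT hold.

Answer: no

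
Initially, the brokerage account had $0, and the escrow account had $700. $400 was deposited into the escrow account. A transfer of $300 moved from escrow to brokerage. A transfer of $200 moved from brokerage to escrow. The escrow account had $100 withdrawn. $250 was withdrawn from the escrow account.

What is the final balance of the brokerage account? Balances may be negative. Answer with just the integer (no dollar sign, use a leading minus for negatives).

Tracking account balances step by step:
Start: brokerage=0, escrow=700
Event 1 (deposit 400 to escrow): escrow: 700 + 400 = 1100. Balances: brokerage=0, escrow=1100
Event 2 (transfer 300 escrow -> brokerage): escrow: 1100 - 300 = 800, brokerage: 0 + 300 = 300. Balances: brokerage=300, escrow=800
Event 3 (transfer 200 brokerage -> escrow): brokerage: 300 - 200 = 100, escrow: 800 + 200 = 1000. Balances: brokerage=100, escrow=1000
Event 4 (withdraw 100 from escrow): escrow: 1000 - 100 = 900. Balances: brokerage=100, escrow=900
Event 5 (withdraw 250 from escrow): escrow: 900 - 250 = 650. Balances: brokerage=100, escrow=650

Final balance of brokerage: 100

Answer: 100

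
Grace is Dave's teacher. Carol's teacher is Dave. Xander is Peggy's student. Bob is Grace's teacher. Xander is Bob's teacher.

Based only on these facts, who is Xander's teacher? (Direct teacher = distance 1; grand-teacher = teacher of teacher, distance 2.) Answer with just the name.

Reconstructing the teacher chain from the given facts:
  Peggy -> Xander -> Bob -> Grace -> Dave -> Carol
(each arrow means 'teacher of the next')
Positions in the chain (0 = top):
  position of Peggy: 0
  position of Xander: 1
  position of Bob: 2
  position of Grace: 3
  position of Dave: 4
  position of Carol: 5

Xander is at position 1; the teacher is 1 step up the chain, i.e. position 0: Peggy.

Answer: Peggy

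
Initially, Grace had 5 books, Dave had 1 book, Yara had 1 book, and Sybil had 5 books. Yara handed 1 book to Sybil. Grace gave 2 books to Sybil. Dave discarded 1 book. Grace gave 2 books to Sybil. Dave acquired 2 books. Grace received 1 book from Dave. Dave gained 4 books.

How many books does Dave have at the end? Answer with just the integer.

Tracking counts step by step:
Start: Grace=5, Dave=1, Yara=1, Sybil=5
Event 1 (Yara -> Sybil, 1): Yara: 1 -> 0, Sybil: 5 -> 6. State: Grace=5, Dave=1, Yara=0, Sybil=6
Event 2 (Grace -> Sybil, 2): Grace: 5 -> 3, Sybil: 6 -> 8. State: Grace=3, Dave=1, Yara=0, Sybil=8
Event 3 (Dave -1): Dave: 1 -> 0. State: Grace=3, Dave=0, Yara=0, Sybil=8
Event 4 (Grace -> Sybil, 2): Grace: 3 -> 1, Sybil: 8 -> 10. State: Grace=1, Dave=0, Yara=0, Sybil=10
Event 5 (Dave +2): Dave: 0 -> 2. State: Grace=1, Dave=2, Yara=0, Sybil=10
Event 6 (Dave -> Grace, 1): Dave: 2 -> 1, Grace: 1 -> 2. State: Grace=2, Dave=1, Yara=0, Sybil=10
Event 7 (Dave +4): Dave: 1 -> 5. State: Grace=2, Dave=5, Yara=0, Sybil=10

Dave's final count: 5

Answer: 5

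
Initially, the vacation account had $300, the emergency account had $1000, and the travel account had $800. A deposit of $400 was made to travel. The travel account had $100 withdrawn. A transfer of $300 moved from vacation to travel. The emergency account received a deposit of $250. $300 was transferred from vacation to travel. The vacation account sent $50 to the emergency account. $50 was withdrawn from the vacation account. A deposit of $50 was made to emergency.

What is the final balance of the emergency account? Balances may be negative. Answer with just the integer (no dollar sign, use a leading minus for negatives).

Tracking account balances step by step:
Start: vacation=300, emergency=1000, travel=800
Event 1 (deposit 400 to travel): travel: 800 + 400 = 1200. Balances: vacation=300, emergency=1000, travel=1200
Event 2 (withdraw 100 from travel): travel: 1200 - 100 = 1100. Balances: vacation=300, emergency=1000, travel=1100
Event 3 (transfer 300 vacation -> travel): vacation: 300 - 300 = 0, travel: 1100 + 300 = 1400. Balances: vacation=0, emergency=1000, travel=1400
Event 4 (deposit 250 to emergency): emergency: 1000 + 250 = 1250. Balances: vacation=0, emergency=1250, travel=1400
Event 5 (transfer 300 vacation -> travel): vacation: 0 - 300 = -300, travel: 1400 + 300 = 1700. Balances: vacation=-300, emergency=1250, travel=1700
Event 6 (transfer 50 vacation -> emergency): vacation: -300 - 50 = -350, emergency: 1250 + 50 = 1300. Balances: vacation=-350, emergency=1300, travel=1700
Event 7 (withdraw 50 from vacation): vacation: -350 - 50 = -400. Balances: vacation=-400, emergency=1300, travel=1700
Event 8 (deposit 50 to emergency): emergency: 1300 + 50 = 1350. Balances: vacation=-400, emergency=1350, travel=1700

Final balance of emergency: 1350

Answer: 1350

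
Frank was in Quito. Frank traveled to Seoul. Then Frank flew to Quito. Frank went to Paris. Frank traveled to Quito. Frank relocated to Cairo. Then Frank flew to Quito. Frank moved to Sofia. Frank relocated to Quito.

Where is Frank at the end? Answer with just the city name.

Tracking Frank's location:
Start: Frank is in Quito.
After move 1: Quito -> Seoul. Frank is in Seoul.
After move 2: Seoul -> Quito. Frank is in Quito.
After move 3: Quito -> Paris. Frank is in Paris.
After move 4: Paris -> Quito. Frank is in Quito.
After move 5: Quito -> Cairo. Frank is in Cairo.
After move 6: Cairo -> Quito. Frank is in Quito.
After move 7: Quito -> Sofia. Frank is in Sofia.
After move 8: Sofia -> Quito. Frank is in Quito.

Answer: Quito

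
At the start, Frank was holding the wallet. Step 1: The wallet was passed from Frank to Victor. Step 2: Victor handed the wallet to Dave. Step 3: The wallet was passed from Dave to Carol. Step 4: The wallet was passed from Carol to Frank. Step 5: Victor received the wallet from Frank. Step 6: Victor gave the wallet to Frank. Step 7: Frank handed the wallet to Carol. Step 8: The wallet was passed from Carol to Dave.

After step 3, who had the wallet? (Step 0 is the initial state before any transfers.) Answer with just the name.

Answer: Carol

Derivation:
Tracking the wallet holder through step 3:
After step 0 (start): Frank
After step 1: Victor
After step 2: Dave
After step 3: Carol

At step 3, the holder is Carol.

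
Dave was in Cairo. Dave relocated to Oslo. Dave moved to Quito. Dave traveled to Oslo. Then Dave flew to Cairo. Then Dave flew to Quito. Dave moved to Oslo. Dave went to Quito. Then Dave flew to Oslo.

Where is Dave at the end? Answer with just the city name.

Answer: Oslo

Derivation:
Tracking Dave's location:
Start: Dave is in Cairo.
After move 1: Cairo -> Oslo. Dave is in Oslo.
After move 2: Oslo -> Quito. Dave is in Quito.
After move 3: Quito -> Oslo. Dave is in Oslo.
After move 4: Oslo -> Cairo. Dave is in Cairo.
After move 5: Cairo -> Quito. Dave is in Quito.
After move 6: Quito -> Oslo. Dave is in Oslo.
After move 7: Oslo -> Quito. Dave is in Quito.
After move 8: Quito -> Oslo. Dave is in Oslo.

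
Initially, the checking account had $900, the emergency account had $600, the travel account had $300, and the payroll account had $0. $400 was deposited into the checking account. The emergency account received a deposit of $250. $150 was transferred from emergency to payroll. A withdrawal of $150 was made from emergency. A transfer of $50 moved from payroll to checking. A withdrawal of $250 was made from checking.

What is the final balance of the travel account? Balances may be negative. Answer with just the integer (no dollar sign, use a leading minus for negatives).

Answer: 300

Derivation:
Tracking account balances step by step:
Start: checking=900, emergency=600, travel=300, payroll=0
Event 1 (deposit 400 to checking): checking: 900 + 400 = 1300. Balances: checking=1300, emergency=600, travel=300, payroll=0
Event 2 (deposit 250 to emergency): emergency: 600 + 250 = 850. Balances: checking=1300, emergency=850, travel=300, payroll=0
Event 3 (transfer 150 emergency -> payroll): emergency: 850 - 150 = 700, payroll: 0 + 150 = 150. Balances: checking=1300, emergency=700, travel=300, payroll=150
Event 4 (withdraw 150 from emergency): emergency: 700 - 150 = 550. Balances: checking=1300, emergency=550, travel=300, payroll=150
Event 5 (transfer 50 payroll -> checking): payroll: 150 - 50 = 100, checking: 1300 + 50 = 1350. Balances: checking=1350, emergency=550, travel=300, payroll=100
Event 6 (withdraw 250 from checking): checking: 1350 - 250 = 1100. Balances: checking=1100, emergency=550, travel=300, payroll=100

Final balance of travel: 300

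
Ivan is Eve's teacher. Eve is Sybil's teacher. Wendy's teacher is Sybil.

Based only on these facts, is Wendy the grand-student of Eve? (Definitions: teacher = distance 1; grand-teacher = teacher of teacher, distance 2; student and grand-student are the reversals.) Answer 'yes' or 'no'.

Reconstructing the teacher chain from the given facts:
  Ivan -> Eve -> Sybil -> Wendy
(each arrow means 'teacher of the next')
Positions in the chain (0 = top):
  position of Ivan: 0
  position of Eve: 1
  position of Sybil: 2
  position of Wendy: 3

Wendy is at position 3, Eve is at position 1; signed distance (j - i) = -2.
'grand-student' requires j - i = -2. Actual distance is -2, so the relation HOLDS.

Answer: yes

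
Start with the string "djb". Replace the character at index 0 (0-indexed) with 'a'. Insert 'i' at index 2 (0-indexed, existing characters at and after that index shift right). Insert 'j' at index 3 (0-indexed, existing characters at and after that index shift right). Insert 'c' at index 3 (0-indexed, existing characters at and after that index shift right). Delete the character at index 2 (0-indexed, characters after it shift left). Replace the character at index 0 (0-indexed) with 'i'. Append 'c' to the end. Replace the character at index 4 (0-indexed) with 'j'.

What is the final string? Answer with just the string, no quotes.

Answer: ijcjjc

Derivation:
Applying each edit step by step:
Start: "djb"
Op 1 (replace idx 0: 'd' -> 'a'): "djb" -> "ajb"
Op 2 (insert 'i' at idx 2): "ajb" -> "ajib"
Op 3 (insert 'j' at idx 3): "ajib" -> "ajijb"
Op 4 (insert 'c' at idx 3): "ajijb" -> "ajicjb"
Op 5 (delete idx 2 = 'i'): "ajicjb" -> "ajcjb"
Op 6 (replace idx 0: 'a' -> 'i'): "ajcjb" -> "ijcjb"
Op 7 (append 'c'): "ijcjb" -> "ijcjbc"
Op 8 (replace idx 4: 'b' -> 'j'): "ijcjbc" -> "ijcjjc"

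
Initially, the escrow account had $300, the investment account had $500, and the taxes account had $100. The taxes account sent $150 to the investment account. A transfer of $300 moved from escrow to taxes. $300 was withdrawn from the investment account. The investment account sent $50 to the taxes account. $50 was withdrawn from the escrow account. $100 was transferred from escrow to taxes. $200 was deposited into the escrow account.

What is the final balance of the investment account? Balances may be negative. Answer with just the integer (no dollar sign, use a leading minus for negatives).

Tracking account balances step by step:
Start: escrow=300, investment=500, taxes=100
Event 1 (transfer 150 taxes -> investment): taxes: 100 - 150 = -50, investment: 500 + 150 = 650. Balances: escrow=300, investment=650, taxes=-50
Event 2 (transfer 300 escrow -> taxes): escrow: 300 - 300 = 0, taxes: -50 + 300 = 250. Balances: escrow=0, investment=650, taxes=250
Event 3 (withdraw 300 from investment): investment: 650 - 300 = 350. Balances: escrow=0, investment=350, taxes=250
Event 4 (transfer 50 investment -> taxes): investment: 350 - 50 = 300, taxes: 250 + 50 = 300. Balances: escrow=0, investment=300, taxes=300
Event 5 (withdraw 50 from escrow): escrow: 0 - 50 = -50. Balances: escrow=-50, investment=300, taxes=300
Event 6 (transfer 100 escrow -> taxes): escrow: -50 - 100 = -150, taxes: 300 + 100 = 400. Balances: escrow=-150, investment=300, taxes=400
Event 7 (deposit 200 to escrow): escrow: -150 + 200 = 50. Balances: escrow=50, investment=300, taxes=400

Final balance of investment: 300

Answer: 300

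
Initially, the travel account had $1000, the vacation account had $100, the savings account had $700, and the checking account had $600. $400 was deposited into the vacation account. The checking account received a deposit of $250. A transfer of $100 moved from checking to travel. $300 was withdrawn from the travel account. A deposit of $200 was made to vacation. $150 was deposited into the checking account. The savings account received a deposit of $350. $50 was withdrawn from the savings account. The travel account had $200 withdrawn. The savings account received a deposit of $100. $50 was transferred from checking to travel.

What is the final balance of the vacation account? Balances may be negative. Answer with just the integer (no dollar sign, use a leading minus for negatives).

Tracking account balances step by step:
Start: travel=1000, vacation=100, savings=700, checking=600
Event 1 (deposit 400 to vacation): vacation: 100 + 400 = 500. Balances: travel=1000, vacation=500, savings=700, checking=600
Event 2 (deposit 250 to checking): checking: 600 + 250 = 850. Balances: travel=1000, vacation=500, savings=700, checking=850
Event 3 (transfer 100 checking -> travel): checking: 850 - 100 = 750, travel: 1000 + 100 = 1100. Balances: travel=1100, vacation=500, savings=700, checking=750
Event 4 (withdraw 300 from travel): travel: 1100 - 300 = 800. Balances: travel=800, vacation=500, savings=700, checking=750
Event 5 (deposit 200 to vacation): vacation: 500 + 200 = 700. Balances: travel=800, vacation=700, savings=700, checking=750
Event 6 (deposit 150 to checking): checking: 750 + 150 = 900. Balances: travel=800, vacation=700, savings=700, checking=900
Event 7 (deposit 350 to savings): savings: 700 + 350 = 1050. Balances: travel=800, vacation=700, savings=1050, checking=900
Event 8 (withdraw 50 from savings): savings: 1050 - 50 = 1000. Balances: travel=800, vacation=700, savings=1000, checking=900
Event 9 (withdraw 200 from travel): travel: 800 - 200 = 600. Balances: travel=600, vacation=700, savings=1000, checking=900
Event 10 (deposit 100 to savings): savings: 1000 + 100 = 1100. Balances: travel=600, vacation=700, savings=1100, checking=900
Event 11 (transfer 50 checking -> travel): checking: 900 - 50 = 850, travel: 600 + 50 = 650. Balances: travel=650, vacation=700, savings=1100, checking=850

Final balance of vacation: 700

Answer: 700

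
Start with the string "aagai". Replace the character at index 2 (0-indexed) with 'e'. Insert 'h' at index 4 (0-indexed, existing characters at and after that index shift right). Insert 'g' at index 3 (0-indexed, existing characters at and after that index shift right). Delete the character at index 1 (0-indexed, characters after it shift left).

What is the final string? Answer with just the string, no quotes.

Answer: aegahi

Derivation:
Applying each edit step by step:
Start: "aagai"
Op 1 (replace idx 2: 'g' -> 'e'): "aagai" -> "aaeai"
Op 2 (insert 'h' at idx 4): "aaeai" -> "aaeahi"
Op 3 (insert 'g' at idx 3): "aaeahi" -> "aaegahi"
Op 4 (delete idx 1 = 'a'): "aaegahi" -> "aegahi"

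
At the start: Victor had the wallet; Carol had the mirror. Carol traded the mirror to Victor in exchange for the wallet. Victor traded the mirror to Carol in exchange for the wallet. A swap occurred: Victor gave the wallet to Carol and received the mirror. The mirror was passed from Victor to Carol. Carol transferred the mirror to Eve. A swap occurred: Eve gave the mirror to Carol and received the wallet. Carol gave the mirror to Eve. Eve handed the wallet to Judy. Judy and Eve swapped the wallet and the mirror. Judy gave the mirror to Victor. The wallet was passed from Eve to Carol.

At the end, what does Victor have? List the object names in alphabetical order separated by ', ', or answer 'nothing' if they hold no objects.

Tracking all object holders:
Start: wallet:Victor, mirror:Carol
Event 1 (swap mirror<->wallet: now mirror:Victor, wallet:Carol). State: wallet:Carol, mirror:Victor
Event 2 (swap mirror<->wallet: now mirror:Carol, wallet:Victor). State: wallet:Victor, mirror:Carol
Event 3 (swap wallet<->mirror: now wallet:Carol, mirror:Victor). State: wallet:Carol, mirror:Victor
Event 4 (give mirror: Victor -> Carol). State: wallet:Carol, mirror:Carol
Event 5 (give mirror: Carol -> Eve). State: wallet:Carol, mirror:Eve
Event 6 (swap mirror<->wallet: now mirror:Carol, wallet:Eve). State: wallet:Eve, mirror:Carol
Event 7 (give mirror: Carol -> Eve). State: wallet:Eve, mirror:Eve
Event 8 (give wallet: Eve -> Judy). State: wallet:Judy, mirror:Eve
Event 9 (swap wallet<->mirror: now wallet:Eve, mirror:Judy). State: wallet:Eve, mirror:Judy
Event 10 (give mirror: Judy -> Victor). State: wallet:Eve, mirror:Victor
Event 11 (give wallet: Eve -> Carol). State: wallet:Carol, mirror:Victor

Final state: wallet:Carol, mirror:Victor
Victor holds: mirror.

Answer: mirror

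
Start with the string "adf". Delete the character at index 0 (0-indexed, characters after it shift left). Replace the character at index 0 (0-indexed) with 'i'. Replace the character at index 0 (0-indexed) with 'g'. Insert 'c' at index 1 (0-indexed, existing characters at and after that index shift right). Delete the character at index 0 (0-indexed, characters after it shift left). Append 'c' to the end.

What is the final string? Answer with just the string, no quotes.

Applying each edit step by step:
Start: "adf"
Op 1 (delete idx 0 = 'a'): "adf" -> "df"
Op 2 (replace idx 0: 'd' -> 'i'): "df" -> "if"
Op 3 (replace idx 0: 'i' -> 'g'): "if" -> "gf"
Op 4 (insert 'c' at idx 1): "gf" -> "gcf"
Op 5 (delete idx 0 = 'g'): "gcf" -> "cf"
Op 6 (append 'c'): "cf" -> "cfc"

Answer: cfc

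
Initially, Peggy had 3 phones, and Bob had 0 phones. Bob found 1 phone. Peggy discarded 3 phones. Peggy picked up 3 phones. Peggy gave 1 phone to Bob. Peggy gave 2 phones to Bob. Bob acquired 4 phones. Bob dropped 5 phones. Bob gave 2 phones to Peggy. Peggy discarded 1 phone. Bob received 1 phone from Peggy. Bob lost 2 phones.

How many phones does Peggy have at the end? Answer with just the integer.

Answer: 0

Derivation:
Tracking counts step by step:
Start: Peggy=3, Bob=0
Event 1 (Bob +1): Bob: 0 -> 1. State: Peggy=3, Bob=1
Event 2 (Peggy -3): Peggy: 3 -> 0. State: Peggy=0, Bob=1
Event 3 (Peggy +3): Peggy: 0 -> 3. State: Peggy=3, Bob=1
Event 4 (Peggy -> Bob, 1): Peggy: 3 -> 2, Bob: 1 -> 2. State: Peggy=2, Bob=2
Event 5 (Peggy -> Bob, 2): Peggy: 2 -> 0, Bob: 2 -> 4. State: Peggy=0, Bob=4
Event 6 (Bob +4): Bob: 4 -> 8. State: Peggy=0, Bob=8
Event 7 (Bob -5): Bob: 8 -> 3. State: Peggy=0, Bob=3
Event 8 (Bob -> Peggy, 2): Bob: 3 -> 1, Peggy: 0 -> 2. State: Peggy=2, Bob=1
Event 9 (Peggy -1): Peggy: 2 -> 1. State: Peggy=1, Bob=1
Event 10 (Peggy -> Bob, 1): Peggy: 1 -> 0, Bob: 1 -> 2. State: Peggy=0, Bob=2
Event 11 (Bob -2): Bob: 2 -> 0. State: Peggy=0, Bob=0

Peggy's final count: 0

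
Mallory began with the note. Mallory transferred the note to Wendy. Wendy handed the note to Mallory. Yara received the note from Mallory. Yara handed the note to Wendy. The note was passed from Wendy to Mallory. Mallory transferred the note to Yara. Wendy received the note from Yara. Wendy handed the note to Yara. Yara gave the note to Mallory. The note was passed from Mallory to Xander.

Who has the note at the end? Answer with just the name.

Answer: Xander

Derivation:
Tracking the note through each event:
Start: Mallory has the note.
After event 1: Wendy has the note.
After event 2: Mallory has the note.
After event 3: Yara has the note.
After event 4: Wendy has the note.
After event 5: Mallory has the note.
After event 6: Yara has the note.
After event 7: Wendy has the note.
After event 8: Yara has the note.
After event 9: Mallory has the note.
After event 10: Xander has the note.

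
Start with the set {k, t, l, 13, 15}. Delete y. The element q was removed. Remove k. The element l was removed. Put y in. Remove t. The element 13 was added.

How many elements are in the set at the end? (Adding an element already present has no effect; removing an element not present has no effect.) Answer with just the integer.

Answer: 3

Derivation:
Tracking the set through each operation:
Start: {13, 15, k, l, t}
Event 1 (remove y): not present, no change. Set: {13, 15, k, l, t}
Event 2 (remove q): not present, no change. Set: {13, 15, k, l, t}
Event 3 (remove k): removed. Set: {13, 15, l, t}
Event 4 (remove l): removed. Set: {13, 15, t}
Event 5 (add y): added. Set: {13, 15, t, y}
Event 6 (remove t): removed. Set: {13, 15, y}
Event 7 (add 13): already present, no change. Set: {13, 15, y}

Final set: {13, 15, y} (size 3)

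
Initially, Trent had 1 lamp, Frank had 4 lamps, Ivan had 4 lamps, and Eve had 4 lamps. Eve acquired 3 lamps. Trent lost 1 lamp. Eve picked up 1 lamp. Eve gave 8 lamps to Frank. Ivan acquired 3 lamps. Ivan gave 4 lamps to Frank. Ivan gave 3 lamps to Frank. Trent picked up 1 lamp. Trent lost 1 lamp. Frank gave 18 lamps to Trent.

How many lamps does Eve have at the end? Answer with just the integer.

Tracking counts step by step:
Start: Trent=1, Frank=4, Ivan=4, Eve=4
Event 1 (Eve +3): Eve: 4 -> 7. State: Trent=1, Frank=4, Ivan=4, Eve=7
Event 2 (Trent -1): Trent: 1 -> 0. State: Trent=0, Frank=4, Ivan=4, Eve=7
Event 3 (Eve +1): Eve: 7 -> 8. State: Trent=0, Frank=4, Ivan=4, Eve=8
Event 4 (Eve -> Frank, 8): Eve: 8 -> 0, Frank: 4 -> 12. State: Trent=0, Frank=12, Ivan=4, Eve=0
Event 5 (Ivan +3): Ivan: 4 -> 7. State: Trent=0, Frank=12, Ivan=7, Eve=0
Event 6 (Ivan -> Frank, 4): Ivan: 7 -> 3, Frank: 12 -> 16. State: Trent=0, Frank=16, Ivan=3, Eve=0
Event 7 (Ivan -> Frank, 3): Ivan: 3 -> 0, Frank: 16 -> 19. State: Trent=0, Frank=19, Ivan=0, Eve=0
Event 8 (Trent +1): Trent: 0 -> 1. State: Trent=1, Frank=19, Ivan=0, Eve=0
Event 9 (Trent -1): Trent: 1 -> 0. State: Trent=0, Frank=19, Ivan=0, Eve=0
Event 10 (Frank -> Trent, 18): Frank: 19 -> 1, Trent: 0 -> 18. State: Trent=18, Frank=1, Ivan=0, Eve=0

Eve's final count: 0

Answer: 0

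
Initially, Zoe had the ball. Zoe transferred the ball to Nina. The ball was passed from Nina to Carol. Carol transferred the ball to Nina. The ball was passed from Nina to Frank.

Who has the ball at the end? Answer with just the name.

Answer: Frank

Derivation:
Tracking the ball through each event:
Start: Zoe has the ball.
After event 1: Nina has the ball.
After event 2: Carol has the ball.
After event 3: Nina has the ball.
After event 4: Frank has the ball.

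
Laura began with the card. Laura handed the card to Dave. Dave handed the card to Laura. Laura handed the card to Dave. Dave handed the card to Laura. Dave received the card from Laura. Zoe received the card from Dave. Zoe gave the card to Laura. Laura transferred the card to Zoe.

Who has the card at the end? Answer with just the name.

Answer: Zoe

Derivation:
Tracking the card through each event:
Start: Laura has the card.
After event 1: Dave has the card.
After event 2: Laura has the card.
After event 3: Dave has the card.
After event 4: Laura has the card.
After event 5: Dave has the card.
After event 6: Zoe has the card.
After event 7: Laura has the card.
After event 8: Zoe has the card.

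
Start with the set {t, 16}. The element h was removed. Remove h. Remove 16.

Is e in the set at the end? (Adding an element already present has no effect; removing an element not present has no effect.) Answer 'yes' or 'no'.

Answer: no

Derivation:
Tracking the set through each operation:
Start: {16, t}
Event 1 (remove h): not present, no change. Set: {16, t}
Event 2 (remove h): not present, no change. Set: {16, t}
Event 3 (remove 16): removed. Set: {t}

Final set: {t} (size 1)
e is NOT in the final set.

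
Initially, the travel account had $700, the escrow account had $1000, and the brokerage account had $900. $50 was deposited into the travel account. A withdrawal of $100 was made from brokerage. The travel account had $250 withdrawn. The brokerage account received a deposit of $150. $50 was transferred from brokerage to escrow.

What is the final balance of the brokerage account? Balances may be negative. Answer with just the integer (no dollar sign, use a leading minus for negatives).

Answer: 900

Derivation:
Tracking account balances step by step:
Start: travel=700, escrow=1000, brokerage=900
Event 1 (deposit 50 to travel): travel: 700 + 50 = 750. Balances: travel=750, escrow=1000, brokerage=900
Event 2 (withdraw 100 from brokerage): brokerage: 900 - 100 = 800. Balances: travel=750, escrow=1000, brokerage=800
Event 3 (withdraw 250 from travel): travel: 750 - 250 = 500. Balances: travel=500, escrow=1000, brokerage=800
Event 4 (deposit 150 to brokerage): brokerage: 800 + 150 = 950. Balances: travel=500, escrow=1000, brokerage=950
Event 5 (transfer 50 brokerage -> escrow): brokerage: 950 - 50 = 900, escrow: 1000 + 50 = 1050. Balances: travel=500, escrow=1050, brokerage=900

Final balance of brokerage: 900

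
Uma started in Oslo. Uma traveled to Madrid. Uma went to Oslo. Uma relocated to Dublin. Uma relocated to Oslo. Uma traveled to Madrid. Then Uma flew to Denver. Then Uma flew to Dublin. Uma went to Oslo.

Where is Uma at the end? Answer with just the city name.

Answer: Oslo

Derivation:
Tracking Uma's location:
Start: Uma is in Oslo.
After move 1: Oslo -> Madrid. Uma is in Madrid.
After move 2: Madrid -> Oslo. Uma is in Oslo.
After move 3: Oslo -> Dublin. Uma is in Dublin.
After move 4: Dublin -> Oslo. Uma is in Oslo.
After move 5: Oslo -> Madrid. Uma is in Madrid.
After move 6: Madrid -> Denver. Uma is in Denver.
After move 7: Denver -> Dublin. Uma is in Dublin.
After move 8: Dublin -> Oslo. Uma is in Oslo.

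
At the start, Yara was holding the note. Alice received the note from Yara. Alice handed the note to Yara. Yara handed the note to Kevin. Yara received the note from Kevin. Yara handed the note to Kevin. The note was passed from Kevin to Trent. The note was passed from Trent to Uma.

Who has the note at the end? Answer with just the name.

Tracking the note through each event:
Start: Yara has the note.
After event 1: Alice has the note.
After event 2: Yara has the note.
After event 3: Kevin has the note.
After event 4: Yara has the note.
After event 5: Kevin has the note.
After event 6: Trent has the note.
After event 7: Uma has the note.

Answer: Uma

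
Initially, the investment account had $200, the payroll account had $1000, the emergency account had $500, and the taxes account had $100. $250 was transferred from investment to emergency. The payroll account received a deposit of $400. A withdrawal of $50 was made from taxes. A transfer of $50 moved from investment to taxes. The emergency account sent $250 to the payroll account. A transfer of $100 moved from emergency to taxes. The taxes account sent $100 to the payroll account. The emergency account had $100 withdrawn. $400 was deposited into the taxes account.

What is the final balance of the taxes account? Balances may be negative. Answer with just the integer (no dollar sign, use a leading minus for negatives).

Tracking account balances step by step:
Start: investment=200, payroll=1000, emergency=500, taxes=100
Event 1 (transfer 250 investment -> emergency): investment: 200 - 250 = -50, emergency: 500 + 250 = 750. Balances: investment=-50, payroll=1000, emergency=750, taxes=100
Event 2 (deposit 400 to payroll): payroll: 1000 + 400 = 1400. Balances: investment=-50, payroll=1400, emergency=750, taxes=100
Event 3 (withdraw 50 from taxes): taxes: 100 - 50 = 50. Balances: investment=-50, payroll=1400, emergency=750, taxes=50
Event 4 (transfer 50 investment -> taxes): investment: -50 - 50 = -100, taxes: 50 + 50 = 100. Balances: investment=-100, payroll=1400, emergency=750, taxes=100
Event 5 (transfer 250 emergency -> payroll): emergency: 750 - 250 = 500, payroll: 1400 + 250 = 1650. Balances: investment=-100, payroll=1650, emergency=500, taxes=100
Event 6 (transfer 100 emergency -> taxes): emergency: 500 - 100 = 400, taxes: 100 + 100 = 200. Balances: investment=-100, payroll=1650, emergency=400, taxes=200
Event 7 (transfer 100 taxes -> payroll): taxes: 200 - 100 = 100, payroll: 1650 + 100 = 1750. Balances: investment=-100, payroll=1750, emergency=400, taxes=100
Event 8 (withdraw 100 from emergency): emergency: 400 - 100 = 300. Balances: investment=-100, payroll=1750, emergency=300, taxes=100
Event 9 (deposit 400 to taxes): taxes: 100 + 400 = 500. Balances: investment=-100, payroll=1750, emergency=300, taxes=500

Final balance of taxes: 500

Answer: 500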